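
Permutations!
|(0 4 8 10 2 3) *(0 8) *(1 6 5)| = |(0 4)(1 6 5)(2 3 8 10)| = 12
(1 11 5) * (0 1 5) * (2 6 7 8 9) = (0 1 11)(2 6 7 8 9) = [1, 11, 6, 3, 4, 5, 7, 8, 9, 2, 10, 0]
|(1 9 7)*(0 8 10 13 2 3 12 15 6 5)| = 30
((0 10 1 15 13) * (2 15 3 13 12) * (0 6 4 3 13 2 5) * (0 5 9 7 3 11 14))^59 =(0 13 11 10 6 14 1 4)(2 3 7 9 12 15) =[13, 4, 3, 7, 0, 5, 14, 9, 8, 12, 6, 10, 15, 11, 1, 2]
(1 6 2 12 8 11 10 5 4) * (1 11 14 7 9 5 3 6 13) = (1 13)(2 12 8 14 7 9 5 4 11 10 3 6) = [0, 13, 12, 6, 11, 4, 2, 9, 14, 5, 3, 10, 8, 1, 7]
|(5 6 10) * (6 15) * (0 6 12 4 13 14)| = |(0 6 10 5 15 12 4 13 14)| = 9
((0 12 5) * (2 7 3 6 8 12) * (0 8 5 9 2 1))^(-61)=[1, 0, 6, 8, 4, 9, 12, 5, 2, 3, 10, 11, 7]=(0 1)(2 6 12 7 5 9 3 8)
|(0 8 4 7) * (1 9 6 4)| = |(0 8 1 9 6 4 7)| = 7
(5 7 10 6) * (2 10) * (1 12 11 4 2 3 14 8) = [0, 12, 10, 14, 2, 7, 5, 3, 1, 9, 6, 4, 11, 13, 8] = (1 12 11 4 2 10 6 5 7 3 14 8)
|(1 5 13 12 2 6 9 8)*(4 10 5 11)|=|(1 11 4 10 5 13 12 2 6 9 8)|=11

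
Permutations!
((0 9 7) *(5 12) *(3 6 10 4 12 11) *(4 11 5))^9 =[0, 1, 2, 6, 12, 5, 10, 7, 8, 9, 11, 3, 4] =(3 6 10 11)(4 12)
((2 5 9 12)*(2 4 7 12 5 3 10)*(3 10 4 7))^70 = (12) = [0, 1, 2, 3, 4, 5, 6, 7, 8, 9, 10, 11, 12]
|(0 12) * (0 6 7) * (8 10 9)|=|(0 12 6 7)(8 10 9)|=12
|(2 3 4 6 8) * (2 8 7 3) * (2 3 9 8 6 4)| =|(2 3)(6 7 9 8)| =4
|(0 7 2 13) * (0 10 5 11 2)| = 10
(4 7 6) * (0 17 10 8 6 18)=(0 17 10 8 6 4 7 18)=[17, 1, 2, 3, 7, 5, 4, 18, 6, 9, 8, 11, 12, 13, 14, 15, 16, 10, 0]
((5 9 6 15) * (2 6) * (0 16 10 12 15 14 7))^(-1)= (0 7 14 6 2 9 5 15 12 10 16)= [7, 1, 9, 3, 4, 15, 2, 14, 8, 5, 16, 11, 10, 13, 6, 12, 0]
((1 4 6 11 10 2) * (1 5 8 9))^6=(1 5 11)(2 6 9)(4 8 10)=[0, 5, 6, 3, 8, 11, 9, 7, 10, 2, 4, 1]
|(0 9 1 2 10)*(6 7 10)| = |(0 9 1 2 6 7 10)| = 7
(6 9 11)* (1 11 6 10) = (1 11 10)(6 9) = [0, 11, 2, 3, 4, 5, 9, 7, 8, 6, 1, 10]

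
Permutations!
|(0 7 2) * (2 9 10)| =5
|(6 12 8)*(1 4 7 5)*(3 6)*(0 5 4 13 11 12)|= |(0 5 1 13 11 12 8 3 6)(4 7)|= 18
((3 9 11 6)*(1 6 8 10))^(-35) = [0, 1, 2, 3, 4, 5, 6, 7, 8, 9, 10, 11] = (11)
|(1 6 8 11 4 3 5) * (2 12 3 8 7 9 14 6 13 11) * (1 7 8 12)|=13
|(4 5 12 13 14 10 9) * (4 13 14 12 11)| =|(4 5 11)(9 13 12 14 10)| =15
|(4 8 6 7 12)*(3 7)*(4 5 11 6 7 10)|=|(3 10 4 8 7 12 5 11 6)|=9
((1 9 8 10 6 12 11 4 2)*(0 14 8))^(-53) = [8, 0, 9, 3, 1, 5, 11, 7, 6, 14, 12, 2, 4, 13, 10] = (0 8 6 11 2 9 14 10 12 4 1)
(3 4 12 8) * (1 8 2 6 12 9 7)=(1 8 3 4 9 7)(2 6 12)=[0, 8, 6, 4, 9, 5, 12, 1, 3, 7, 10, 11, 2]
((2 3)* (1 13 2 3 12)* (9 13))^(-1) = [0, 12, 13, 3, 4, 5, 6, 7, 8, 1, 10, 11, 2, 9] = (1 12 2 13 9)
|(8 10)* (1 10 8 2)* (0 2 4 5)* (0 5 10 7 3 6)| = 6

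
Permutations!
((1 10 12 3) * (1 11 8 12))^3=(1 10)(3 12 8 11)=[0, 10, 2, 12, 4, 5, 6, 7, 11, 9, 1, 3, 8]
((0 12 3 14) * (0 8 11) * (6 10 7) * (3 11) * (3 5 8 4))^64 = (0 12 11)(3 14 4)(6 10 7) = [12, 1, 2, 14, 3, 5, 10, 6, 8, 9, 7, 0, 11, 13, 4]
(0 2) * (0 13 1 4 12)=[2, 4, 13, 3, 12, 5, 6, 7, 8, 9, 10, 11, 0, 1]=(0 2 13 1 4 12)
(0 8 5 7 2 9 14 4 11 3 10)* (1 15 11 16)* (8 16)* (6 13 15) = (0 16 1 6 13 15 11 3 10)(2 9 14 4 8 5 7) = [16, 6, 9, 10, 8, 7, 13, 2, 5, 14, 0, 3, 12, 15, 4, 11, 1]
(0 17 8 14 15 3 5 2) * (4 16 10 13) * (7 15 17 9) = (0 9 7 15 3 5 2)(4 16 10 13)(8 14 17) = [9, 1, 0, 5, 16, 2, 6, 15, 14, 7, 13, 11, 12, 4, 17, 3, 10, 8]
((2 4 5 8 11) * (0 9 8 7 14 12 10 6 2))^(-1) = [11, 1, 6, 3, 2, 4, 10, 5, 9, 0, 12, 8, 14, 13, 7] = (0 11 8 9)(2 6 10 12 14 7 5 4)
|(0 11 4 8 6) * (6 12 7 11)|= |(0 6)(4 8 12 7 11)|= 10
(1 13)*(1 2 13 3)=(1 3)(2 13)=[0, 3, 13, 1, 4, 5, 6, 7, 8, 9, 10, 11, 12, 2]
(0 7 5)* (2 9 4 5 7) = (0 2 9 4 5) = [2, 1, 9, 3, 5, 0, 6, 7, 8, 4]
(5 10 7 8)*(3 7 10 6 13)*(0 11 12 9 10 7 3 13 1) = (13)(0 11 12 9 10 7 8 5 6 1) = [11, 0, 2, 3, 4, 6, 1, 8, 5, 10, 7, 12, 9, 13]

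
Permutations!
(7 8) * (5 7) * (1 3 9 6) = [0, 3, 2, 9, 4, 7, 1, 8, 5, 6] = (1 3 9 6)(5 7 8)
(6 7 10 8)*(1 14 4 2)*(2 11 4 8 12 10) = [0, 14, 1, 3, 11, 5, 7, 2, 6, 9, 12, 4, 10, 13, 8] = (1 14 8 6 7 2)(4 11)(10 12)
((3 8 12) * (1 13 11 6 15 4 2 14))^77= (1 4 11 14 15 13 2 6)(3 12 8)= [0, 4, 6, 12, 11, 5, 1, 7, 3, 9, 10, 14, 8, 2, 15, 13]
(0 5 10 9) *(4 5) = (0 4 5 10 9) = [4, 1, 2, 3, 5, 10, 6, 7, 8, 0, 9]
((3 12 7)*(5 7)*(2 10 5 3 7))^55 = (2 10 5)(3 12) = [0, 1, 10, 12, 4, 2, 6, 7, 8, 9, 5, 11, 3]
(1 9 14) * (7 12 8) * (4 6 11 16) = (1 9 14)(4 6 11 16)(7 12 8) = [0, 9, 2, 3, 6, 5, 11, 12, 7, 14, 10, 16, 8, 13, 1, 15, 4]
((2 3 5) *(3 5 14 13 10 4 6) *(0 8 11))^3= [0, 1, 5, 10, 14, 2, 13, 7, 8, 9, 3, 11, 12, 6, 4]= (2 5)(3 10)(4 14)(6 13)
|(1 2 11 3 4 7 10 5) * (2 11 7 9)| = |(1 11 3 4 9 2 7 10 5)| = 9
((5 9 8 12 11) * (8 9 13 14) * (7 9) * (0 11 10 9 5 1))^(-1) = [1, 11, 2, 3, 4, 7, 6, 9, 14, 10, 12, 0, 8, 5, 13] = (0 1 11)(5 7 9 10 12 8 14 13)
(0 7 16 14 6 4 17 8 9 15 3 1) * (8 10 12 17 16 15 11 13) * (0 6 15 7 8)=(0 8 9 11 13)(1 6 4 16 14 15 3)(10 12 17)=[8, 6, 2, 1, 16, 5, 4, 7, 9, 11, 12, 13, 17, 0, 15, 3, 14, 10]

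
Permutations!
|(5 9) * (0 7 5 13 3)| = |(0 7 5 9 13 3)| = 6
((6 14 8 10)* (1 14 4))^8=[0, 8, 2, 3, 14, 5, 1, 7, 6, 9, 4, 11, 12, 13, 10]=(1 8 6)(4 14 10)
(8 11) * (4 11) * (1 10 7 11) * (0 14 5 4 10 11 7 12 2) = [14, 11, 0, 3, 1, 4, 6, 7, 10, 9, 12, 8, 2, 13, 5] = (0 14 5 4 1 11 8 10 12 2)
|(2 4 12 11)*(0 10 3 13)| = 4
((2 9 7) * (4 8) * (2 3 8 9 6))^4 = (3 7 9 4 8) = [0, 1, 2, 7, 8, 5, 6, 9, 3, 4]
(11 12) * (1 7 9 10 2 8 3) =(1 7 9 10 2 8 3)(11 12) =[0, 7, 8, 1, 4, 5, 6, 9, 3, 10, 2, 12, 11]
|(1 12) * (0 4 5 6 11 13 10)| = |(0 4 5 6 11 13 10)(1 12)| = 14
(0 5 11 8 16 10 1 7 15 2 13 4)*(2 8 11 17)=(0 5 17 2 13 4)(1 7 15 8 16 10)=[5, 7, 13, 3, 0, 17, 6, 15, 16, 9, 1, 11, 12, 4, 14, 8, 10, 2]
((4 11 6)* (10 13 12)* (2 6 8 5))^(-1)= (2 5 8 11 4 6)(10 12 13)= [0, 1, 5, 3, 6, 8, 2, 7, 11, 9, 12, 4, 13, 10]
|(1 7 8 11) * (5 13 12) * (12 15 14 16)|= 12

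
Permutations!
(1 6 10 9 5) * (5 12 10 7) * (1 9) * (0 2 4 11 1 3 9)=[2, 6, 4, 9, 11, 0, 7, 5, 8, 12, 3, 1, 10]=(0 2 4 11 1 6 7 5)(3 9 12 10)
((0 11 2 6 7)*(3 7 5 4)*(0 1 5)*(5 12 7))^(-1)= [6, 7, 11, 4, 5, 3, 2, 12, 8, 9, 10, 0, 1]= (0 6 2 11)(1 7 12)(3 4 5)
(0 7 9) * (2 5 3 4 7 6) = (0 6 2 5 3 4 7 9) = [6, 1, 5, 4, 7, 3, 2, 9, 8, 0]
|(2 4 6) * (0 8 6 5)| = |(0 8 6 2 4 5)| = 6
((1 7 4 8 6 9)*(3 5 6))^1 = (1 7 4 8 3 5 6 9) = [0, 7, 2, 5, 8, 6, 9, 4, 3, 1]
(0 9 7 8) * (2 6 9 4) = (0 4 2 6 9 7 8) = [4, 1, 6, 3, 2, 5, 9, 8, 0, 7]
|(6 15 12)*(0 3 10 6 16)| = 7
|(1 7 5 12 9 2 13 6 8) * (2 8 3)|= 12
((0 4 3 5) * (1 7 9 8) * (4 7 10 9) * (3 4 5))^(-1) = (0 5 7)(1 8 9 10) = [5, 8, 2, 3, 4, 7, 6, 0, 9, 10, 1]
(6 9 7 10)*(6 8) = (6 9 7 10 8) = [0, 1, 2, 3, 4, 5, 9, 10, 6, 7, 8]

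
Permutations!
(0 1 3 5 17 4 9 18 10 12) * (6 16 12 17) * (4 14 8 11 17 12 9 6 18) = [1, 3, 2, 5, 6, 18, 16, 7, 11, 4, 12, 17, 0, 13, 8, 15, 9, 14, 10] = (0 1 3 5 18 10 12)(4 6 16 9)(8 11 17 14)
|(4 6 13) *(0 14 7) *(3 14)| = 12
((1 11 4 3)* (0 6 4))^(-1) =[11, 3, 2, 4, 6, 5, 0, 7, 8, 9, 10, 1] =(0 11 1 3 4 6)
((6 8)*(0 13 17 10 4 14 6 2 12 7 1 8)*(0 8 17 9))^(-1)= [9, 7, 8, 3, 10, 5, 14, 12, 6, 13, 17, 11, 2, 0, 4, 15, 16, 1]= (0 9 13)(1 7 12 2 8 6 14 4 10 17)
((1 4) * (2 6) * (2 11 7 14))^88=(2 7 6 14 11)=[0, 1, 7, 3, 4, 5, 14, 6, 8, 9, 10, 2, 12, 13, 11]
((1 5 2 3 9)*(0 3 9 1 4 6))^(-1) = (0 6 4 9 2 5 1 3) = [6, 3, 5, 0, 9, 1, 4, 7, 8, 2]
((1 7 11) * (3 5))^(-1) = (1 11 7)(3 5) = [0, 11, 2, 5, 4, 3, 6, 1, 8, 9, 10, 7]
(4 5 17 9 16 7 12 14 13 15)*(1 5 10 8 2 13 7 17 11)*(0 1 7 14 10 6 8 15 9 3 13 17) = (0 1 5 11 7 12 10 15 4 6 8 2 17 3 13 9 16) = [1, 5, 17, 13, 6, 11, 8, 12, 2, 16, 15, 7, 10, 9, 14, 4, 0, 3]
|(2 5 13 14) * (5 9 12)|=6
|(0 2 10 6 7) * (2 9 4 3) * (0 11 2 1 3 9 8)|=10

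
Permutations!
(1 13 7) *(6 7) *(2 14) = [0, 13, 14, 3, 4, 5, 7, 1, 8, 9, 10, 11, 12, 6, 2] = (1 13 6 7)(2 14)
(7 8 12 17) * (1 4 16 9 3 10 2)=(1 4 16 9 3 10 2)(7 8 12 17)=[0, 4, 1, 10, 16, 5, 6, 8, 12, 3, 2, 11, 17, 13, 14, 15, 9, 7]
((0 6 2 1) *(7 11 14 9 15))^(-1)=(0 1 2 6)(7 15 9 14 11)=[1, 2, 6, 3, 4, 5, 0, 15, 8, 14, 10, 7, 12, 13, 11, 9]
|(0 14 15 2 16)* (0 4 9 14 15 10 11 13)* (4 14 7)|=|(0 15 2 16 14 10 11 13)(4 9 7)|=24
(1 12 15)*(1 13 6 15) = (1 12)(6 15 13) = [0, 12, 2, 3, 4, 5, 15, 7, 8, 9, 10, 11, 1, 6, 14, 13]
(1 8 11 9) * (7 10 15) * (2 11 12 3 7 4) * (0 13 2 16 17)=[13, 8, 11, 7, 16, 5, 6, 10, 12, 1, 15, 9, 3, 2, 14, 4, 17, 0]=(0 13 2 11 9 1 8 12 3 7 10 15 4 16 17)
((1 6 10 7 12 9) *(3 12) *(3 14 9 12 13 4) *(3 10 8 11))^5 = (1 13 9 3 14 11 7 8 10 6 4) = [0, 13, 2, 14, 1, 5, 4, 8, 10, 3, 6, 7, 12, 9, 11]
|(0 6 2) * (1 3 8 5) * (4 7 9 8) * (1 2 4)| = 8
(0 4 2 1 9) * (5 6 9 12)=(0 4 2 1 12 5 6 9)=[4, 12, 1, 3, 2, 6, 9, 7, 8, 0, 10, 11, 5]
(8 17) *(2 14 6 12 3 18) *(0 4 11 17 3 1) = (0 4 11 17 8 3 18 2 14 6 12 1) = [4, 0, 14, 18, 11, 5, 12, 7, 3, 9, 10, 17, 1, 13, 6, 15, 16, 8, 2]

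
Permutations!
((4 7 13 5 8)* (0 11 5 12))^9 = (0 11 5 8 4 7 13 12) = [11, 1, 2, 3, 7, 8, 6, 13, 4, 9, 10, 5, 0, 12]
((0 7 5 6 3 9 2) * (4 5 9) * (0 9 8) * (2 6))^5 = (0 8 7)(2 5 4 3 6 9) = [8, 1, 5, 6, 3, 4, 9, 0, 7, 2]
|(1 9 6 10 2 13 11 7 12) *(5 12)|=10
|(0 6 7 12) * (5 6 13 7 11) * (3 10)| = 12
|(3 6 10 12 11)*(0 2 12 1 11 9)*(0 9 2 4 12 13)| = |(0 4 12 2 13)(1 11 3 6 10)| = 5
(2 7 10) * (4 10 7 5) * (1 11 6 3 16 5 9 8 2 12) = [0, 11, 9, 16, 10, 4, 3, 7, 2, 8, 12, 6, 1, 13, 14, 15, 5] = (1 11 6 3 16 5 4 10 12)(2 9 8)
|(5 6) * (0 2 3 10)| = 4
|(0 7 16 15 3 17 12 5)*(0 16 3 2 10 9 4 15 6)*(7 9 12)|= 30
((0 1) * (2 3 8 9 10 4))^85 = [1, 0, 3, 8, 2, 5, 6, 7, 9, 10, 4] = (0 1)(2 3 8 9 10 4)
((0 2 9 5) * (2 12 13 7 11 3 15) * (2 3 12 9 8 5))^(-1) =(0 5 8 2 9)(3 15)(7 13 12 11) =[5, 1, 9, 15, 4, 8, 6, 13, 2, 0, 10, 7, 11, 12, 14, 3]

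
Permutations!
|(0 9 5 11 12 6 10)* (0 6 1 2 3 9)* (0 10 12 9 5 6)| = 8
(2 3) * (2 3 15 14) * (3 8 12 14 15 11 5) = (15)(2 11 5 3 8 12 14) = [0, 1, 11, 8, 4, 3, 6, 7, 12, 9, 10, 5, 14, 13, 2, 15]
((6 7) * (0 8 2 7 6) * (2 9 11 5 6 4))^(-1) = (0 7 2 4 6 5 11 9 8) = [7, 1, 4, 3, 6, 11, 5, 2, 0, 8, 10, 9]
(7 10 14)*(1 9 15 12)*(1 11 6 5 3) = (1 9 15 12 11 6 5 3)(7 10 14) = [0, 9, 2, 1, 4, 3, 5, 10, 8, 15, 14, 6, 11, 13, 7, 12]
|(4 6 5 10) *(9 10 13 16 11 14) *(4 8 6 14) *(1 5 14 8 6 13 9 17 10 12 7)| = 20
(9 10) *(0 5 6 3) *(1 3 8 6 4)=(0 5 4 1 3)(6 8)(9 10)=[5, 3, 2, 0, 1, 4, 8, 7, 6, 10, 9]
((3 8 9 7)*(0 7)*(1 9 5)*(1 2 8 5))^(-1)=(0 9 1 8 2 5 3 7)=[9, 8, 5, 7, 4, 3, 6, 0, 2, 1]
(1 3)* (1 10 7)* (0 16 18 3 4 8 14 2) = (0 16 18 3 10 7 1 4 8 14 2) = [16, 4, 0, 10, 8, 5, 6, 1, 14, 9, 7, 11, 12, 13, 2, 15, 18, 17, 3]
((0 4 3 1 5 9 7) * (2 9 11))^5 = (0 11 4 2 3 9 1 7 5) = [11, 7, 3, 9, 2, 0, 6, 5, 8, 1, 10, 4]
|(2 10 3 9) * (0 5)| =|(0 5)(2 10 3 9)| =4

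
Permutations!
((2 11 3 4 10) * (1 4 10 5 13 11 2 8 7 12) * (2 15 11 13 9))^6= (1 11)(2 7)(3 4)(5 10)(8 9)(12 15)= [0, 11, 7, 4, 3, 10, 6, 2, 9, 8, 5, 1, 15, 13, 14, 12]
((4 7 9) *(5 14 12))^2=(4 9 7)(5 12 14)=[0, 1, 2, 3, 9, 12, 6, 4, 8, 7, 10, 11, 14, 13, 5]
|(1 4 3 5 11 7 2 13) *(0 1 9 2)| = 21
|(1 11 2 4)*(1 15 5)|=6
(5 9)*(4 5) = (4 5 9) = [0, 1, 2, 3, 5, 9, 6, 7, 8, 4]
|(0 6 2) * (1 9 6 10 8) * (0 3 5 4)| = 10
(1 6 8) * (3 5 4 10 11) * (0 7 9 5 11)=(0 7 9 5 4 10)(1 6 8)(3 11)=[7, 6, 2, 11, 10, 4, 8, 9, 1, 5, 0, 3]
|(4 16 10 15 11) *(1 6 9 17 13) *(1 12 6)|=|(4 16 10 15 11)(6 9 17 13 12)|=5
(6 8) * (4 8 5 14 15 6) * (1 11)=[0, 11, 2, 3, 8, 14, 5, 7, 4, 9, 10, 1, 12, 13, 15, 6]=(1 11)(4 8)(5 14 15 6)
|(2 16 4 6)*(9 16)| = 5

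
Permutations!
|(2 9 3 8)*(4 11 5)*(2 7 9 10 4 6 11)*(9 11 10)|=|(2 9 3 8 7 11 5 6 10 4)|=10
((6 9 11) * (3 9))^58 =[0, 1, 2, 11, 4, 5, 9, 7, 8, 6, 10, 3] =(3 11)(6 9)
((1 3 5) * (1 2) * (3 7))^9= [0, 2, 5, 7, 4, 3, 6, 1]= (1 2 5 3 7)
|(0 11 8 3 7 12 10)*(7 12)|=|(0 11 8 3 12 10)|=6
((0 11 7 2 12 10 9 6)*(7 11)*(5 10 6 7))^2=(0 10 7 12)(2 6 5 9)=[10, 1, 6, 3, 4, 9, 5, 12, 8, 2, 7, 11, 0]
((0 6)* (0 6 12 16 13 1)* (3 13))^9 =(0 3)(1 16)(12 13) =[3, 16, 2, 0, 4, 5, 6, 7, 8, 9, 10, 11, 13, 12, 14, 15, 1]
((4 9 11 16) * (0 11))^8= [4, 1, 2, 3, 11, 5, 6, 7, 8, 16, 10, 9, 12, 13, 14, 15, 0]= (0 4 11 9 16)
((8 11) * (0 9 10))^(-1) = (0 10 9)(8 11) = [10, 1, 2, 3, 4, 5, 6, 7, 11, 0, 9, 8]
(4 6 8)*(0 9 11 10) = (0 9 11 10)(4 6 8) = [9, 1, 2, 3, 6, 5, 8, 7, 4, 11, 0, 10]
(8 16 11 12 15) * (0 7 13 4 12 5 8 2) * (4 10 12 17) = [7, 1, 0, 3, 17, 8, 6, 13, 16, 9, 12, 5, 15, 10, 14, 2, 11, 4] = (0 7 13 10 12 15 2)(4 17)(5 8 16 11)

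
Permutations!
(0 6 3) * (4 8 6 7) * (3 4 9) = (0 7 9 3)(4 8 6) = [7, 1, 2, 0, 8, 5, 4, 9, 6, 3]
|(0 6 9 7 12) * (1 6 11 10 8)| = 9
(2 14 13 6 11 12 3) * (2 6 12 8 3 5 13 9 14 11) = [0, 1, 11, 6, 4, 13, 2, 7, 3, 14, 10, 8, 5, 12, 9] = (2 11 8 3 6)(5 13 12)(9 14)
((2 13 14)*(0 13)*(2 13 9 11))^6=(14)(0 11)(2 9)=[11, 1, 9, 3, 4, 5, 6, 7, 8, 2, 10, 0, 12, 13, 14]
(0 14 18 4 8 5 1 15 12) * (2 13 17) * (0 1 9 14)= (1 15 12)(2 13 17)(4 8 5 9 14 18)= [0, 15, 13, 3, 8, 9, 6, 7, 5, 14, 10, 11, 1, 17, 18, 12, 16, 2, 4]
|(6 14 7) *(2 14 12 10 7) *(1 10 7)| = 6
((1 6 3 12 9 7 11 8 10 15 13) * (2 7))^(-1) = [0, 13, 9, 6, 4, 5, 1, 2, 11, 12, 8, 7, 3, 15, 14, 10] = (1 13 15 10 8 11 7 2 9 12 3 6)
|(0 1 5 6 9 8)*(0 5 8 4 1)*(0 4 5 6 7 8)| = 15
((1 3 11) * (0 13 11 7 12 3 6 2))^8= (0 11 6)(1 2 13)(3 12 7)= [11, 2, 13, 12, 4, 5, 0, 3, 8, 9, 10, 6, 7, 1]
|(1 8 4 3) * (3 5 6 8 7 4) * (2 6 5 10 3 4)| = 8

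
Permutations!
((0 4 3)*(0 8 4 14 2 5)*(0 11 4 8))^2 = [2, 1, 11, 14, 0, 4, 6, 7, 8, 9, 10, 3, 12, 13, 5] = (0 2 11 3 14 5 4)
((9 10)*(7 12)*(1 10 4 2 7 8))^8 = [0, 1, 2, 3, 4, 5, 6, 7, 8, 9, 10, 11, 12] = (12)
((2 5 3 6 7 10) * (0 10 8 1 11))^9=[11, 8, 10, 5, 4, 2, 3, 6, 7, 9, 0, 1]=(0 11 1 8 7 6 3 5 2 10)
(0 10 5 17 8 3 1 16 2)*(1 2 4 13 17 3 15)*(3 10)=(0 3 2)(1 16 4 13 17 8 15)(5 10)=[3, 16, 0, 2, 13, 10, 6, 7, 15, 9, 5, 11, 12, 17, 14, 1, 4, 8]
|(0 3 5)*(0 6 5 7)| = |(0 3 7)(5 6)| = 6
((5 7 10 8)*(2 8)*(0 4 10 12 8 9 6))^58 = (0 9 10)(2 4 6)(5 12)(7 8) = [9, 1, 4, 3, 6, 12, 2, 8, 7, 10, 0, 11, 5]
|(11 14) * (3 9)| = 2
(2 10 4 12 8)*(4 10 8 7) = (2 8)(4 12 7) = [0, 1, 8, 3, 12, 5, 6, 4, 2, 9, 10, 11, 7]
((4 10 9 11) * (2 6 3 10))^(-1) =(2 4 11 9 10 3 6) =[0, 1, 4, 6, 11, 5, 2, 7, 8, 10, 3, 9]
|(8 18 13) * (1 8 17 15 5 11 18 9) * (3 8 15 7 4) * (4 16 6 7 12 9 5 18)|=105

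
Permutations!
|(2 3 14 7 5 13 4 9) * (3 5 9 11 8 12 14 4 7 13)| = 11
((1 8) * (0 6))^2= (8)= [0, 1, 2, 3, 4, 5, 6, 7, 8]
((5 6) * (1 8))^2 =(8) =[0, 1, 2, 3, 4, 5, 6, 7, 8]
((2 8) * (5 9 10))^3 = (10)(2 8) = [0, 1, 8, 3, 4, 5, 6, 7, 2, 9, 10]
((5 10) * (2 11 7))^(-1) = (2 7 11)(5 10) = [0, 1, 7, 3, 4, 10, 6, 11, 8, 9, 5, 2]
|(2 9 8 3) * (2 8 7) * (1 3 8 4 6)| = 12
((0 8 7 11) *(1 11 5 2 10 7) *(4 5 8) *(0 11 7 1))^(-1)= [8, 10, 5, 3, 0, 4, 6, 1, 7, 9, 2, 11]= (11)(0 8 7 1 10 2 5 4)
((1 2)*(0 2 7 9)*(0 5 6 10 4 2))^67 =(1 5 4 7 6 2 9 10) =[0, 5, 9, 3, 7, 4, 2, 6, 8, 10, 1]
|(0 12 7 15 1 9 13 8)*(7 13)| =4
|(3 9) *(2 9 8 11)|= 5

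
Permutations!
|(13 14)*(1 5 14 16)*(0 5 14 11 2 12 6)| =12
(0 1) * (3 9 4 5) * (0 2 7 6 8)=(0 1 2 7 6 8)(3 9 4 5)=[1, 2, 7, 9, 5, 3, 8, 6, 0, 4]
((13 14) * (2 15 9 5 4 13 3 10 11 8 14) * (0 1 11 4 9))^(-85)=(0 8 10 2 1 14 4 15 11 3 13)(5 9)=[8, 14, 1, 13, 15, 9, 6, 7, 10, 5, 2, 3, 12, 0, 4, 11]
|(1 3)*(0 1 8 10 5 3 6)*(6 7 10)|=8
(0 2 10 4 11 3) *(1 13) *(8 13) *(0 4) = [2, 8, 10, 4, 11, 5, 6, 7, 13, 9, 0, 3, 12, 1] = (0 2 10)(1 8 13)(3 4 11)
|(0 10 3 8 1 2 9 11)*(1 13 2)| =8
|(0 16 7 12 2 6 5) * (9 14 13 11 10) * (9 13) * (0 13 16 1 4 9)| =|(0 1 4 9 14)(2 6 5 13 11 10 16 7 12)| =45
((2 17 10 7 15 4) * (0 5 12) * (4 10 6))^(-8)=[5, 1, 2, 3, 4, 12, 6, 15, 8, 9, 7, 11, 0, 13, 14, 10, 16, 17]=(17)(0 5 12)(7 15 10)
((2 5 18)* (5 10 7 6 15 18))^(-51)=(2 6)(7 18)(10 15)=[0, 1, 6, 3, 4, 5, 2, 18, 8, 9, 15, 11, 12, 13, 14, 10, 16, 17, 7]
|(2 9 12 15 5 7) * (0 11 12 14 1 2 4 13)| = |(0 11 12 15 5 7 4 13)(1 2 9 14)| = 8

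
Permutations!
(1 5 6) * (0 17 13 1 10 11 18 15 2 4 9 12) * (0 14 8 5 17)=(1 17 13)(2 4 9 12 14 8 5 6 10 11 18 15)=[0, 17, 4, 3, 9, 6, 10, 7, 5, 12, 11, 18, 14, 1, 8, 2, 16, 13, 15]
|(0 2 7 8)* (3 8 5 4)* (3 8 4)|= |(0 2 7 5 3 4 8)|= 7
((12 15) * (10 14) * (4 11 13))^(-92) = (15)(4 11 13) = [0, 1, 2, 3, 11, 5, 6, 7, 8, 9, 10, 13, 12, 4, 14, 15]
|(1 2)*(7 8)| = 2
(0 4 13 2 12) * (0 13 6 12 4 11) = (0 11)(2 4 6 12 13) = [11, 1, 4, 3, 6, 5, 12, 7, 8, 9, 10, 0, 13, 2]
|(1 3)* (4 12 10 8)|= |(1 3)(4 12 10 8)|= 4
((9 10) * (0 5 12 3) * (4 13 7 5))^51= [13, 1, 2, 4, 7, 3, 6, 12, 8, 10, 9, 11, 0, 5]= (0 13 5 3 4 7 12)(9 10)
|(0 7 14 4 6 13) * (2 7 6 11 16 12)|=21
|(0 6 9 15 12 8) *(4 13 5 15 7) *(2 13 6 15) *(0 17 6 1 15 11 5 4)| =14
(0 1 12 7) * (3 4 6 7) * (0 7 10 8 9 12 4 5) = [1, 4, 2, 5, 6, 0, 10, 7, 9, 12, 8, 11, 3] = (0 1 4 6 10 8 9 12 3 5)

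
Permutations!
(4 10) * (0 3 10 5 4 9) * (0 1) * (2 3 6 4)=(0 6 4 5 2 3 10 9 1)=[6, 0, 3, 10, 5, 2, 4, 7, 8, 1, 9]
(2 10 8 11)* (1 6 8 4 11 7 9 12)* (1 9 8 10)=(1 6 10 4 11 2)(7 8)(9 12)=[0, 6, 1, 3, 11, 5, 10, 8, 7, 12, 4, 2, 9]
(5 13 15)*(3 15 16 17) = (3 15 5 13 16 17) = [0, 1, 2, 15, 4, 13, 6, 7, 8, 9, 10, 11, 12, 16, 14, 5, 17, 3]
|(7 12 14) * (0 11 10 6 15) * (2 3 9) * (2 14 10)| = 11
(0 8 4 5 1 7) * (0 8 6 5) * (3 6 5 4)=(0 5 1 7 8 3 6 4)=[5, 7, 2, 6, 0, 1, 4, 8, 3]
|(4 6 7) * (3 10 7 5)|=6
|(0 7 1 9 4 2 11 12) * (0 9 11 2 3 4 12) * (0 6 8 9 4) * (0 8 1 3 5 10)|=|(0 7 3 8 9 12 4 5 10)(1 11 6)|=9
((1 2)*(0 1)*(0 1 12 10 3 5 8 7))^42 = (12) = [0, 1, 2, 3, 4, 5, 6, 7, 8, 9, 10, 11, 12]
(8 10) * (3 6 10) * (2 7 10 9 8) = [0, 1, 7, 6, 4, 5, 9, 10, 3, 8, 2] = (2 7 10)(3 6 9 8)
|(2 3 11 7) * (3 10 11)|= 4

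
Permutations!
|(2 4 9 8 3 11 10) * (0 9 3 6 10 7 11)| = |(0 9 8 6 10 2 4 3)(7 11)| = 8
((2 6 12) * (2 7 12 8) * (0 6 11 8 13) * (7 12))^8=(0 13 6)(2 8 11)=[13, 1, 8, 3, 4, 5, 0, 7, 11, 9, 10, 2, 12, 6]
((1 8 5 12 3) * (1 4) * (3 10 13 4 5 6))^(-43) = (1 6 5 10 4 8 3 12 13) = [0, 6, 2, 12, 8, 10, 5, 7, 3, 9, 4, 11, 13, 1]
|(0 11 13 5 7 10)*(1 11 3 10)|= 15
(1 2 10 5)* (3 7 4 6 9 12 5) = (1 2 10 3 7 4 6 9 12 5) = [0, 2, 10, 7, 6, 1, 9, 4, 8, 12, 3, 11, 5]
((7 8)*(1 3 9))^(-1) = [0, 9, 2, 1, 4, 5, 6, 8, 7, 3] = (1 9 3)(7 8)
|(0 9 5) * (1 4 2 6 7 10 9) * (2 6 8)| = |(0 1 4 6 7 10 9 5)(2 8)| = 8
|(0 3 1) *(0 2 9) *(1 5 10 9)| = 10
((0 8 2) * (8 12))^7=[2, 1, 8, 3, 4, 5, 6, 7, 12, 9, 10, 11, 0]=(0 2 8 12)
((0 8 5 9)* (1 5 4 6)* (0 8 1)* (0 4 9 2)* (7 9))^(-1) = [2, 0, 5, 3, 6, 1, 4, 8, 9, 7] = (0 2 5 1)(4 6)(7 8 9)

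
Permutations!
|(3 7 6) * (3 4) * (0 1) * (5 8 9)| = 12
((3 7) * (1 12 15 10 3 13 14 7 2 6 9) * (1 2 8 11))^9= (1 15 3 11 12 10 8)= [0, 15, 2, 11, 4, 5, 6, 7, 1, 9, 8, 12, 10, 13, 14, 3]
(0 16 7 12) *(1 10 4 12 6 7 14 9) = (0 16 14 9 1 10 4 12)(6 7) = [16, 10, 2, 3, 12, 5, 7, 6, 8, 1, 4, 11, 0, 13, 9, 15, 14]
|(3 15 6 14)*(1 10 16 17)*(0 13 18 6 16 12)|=|(0 13 18 6 14 3 15 16 17 1 10 12)|=12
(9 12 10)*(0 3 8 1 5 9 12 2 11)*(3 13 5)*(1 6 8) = (0 13 5 9 2 11)(1 3)(6 8)(10 12) = [13, 3, 11, 1, 4, 9, 8, 7, 6, 2, 12, 0, 10, 5]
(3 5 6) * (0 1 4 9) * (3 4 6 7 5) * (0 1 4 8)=[4, 6, 2, 3, 9, 7, 8, 5, 0, 1]=(0 4 9 1 6 8)(5 7)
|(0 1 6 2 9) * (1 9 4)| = 4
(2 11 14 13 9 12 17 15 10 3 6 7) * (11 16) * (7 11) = (2 16 7)(3 6 11 14 13 9 12 17 15 10) = [0, 1, 16, 6, 4, 5, 11, 2, 8, 12, 3, 14, 17, 9, 13, 10, 7, 15]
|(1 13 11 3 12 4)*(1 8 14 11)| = 6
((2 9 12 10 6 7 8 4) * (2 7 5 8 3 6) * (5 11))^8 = (12)(3 6 11 5 8 4 7) = [0, 1, 2, 6, 7, 8, 11, 3, 4, 9, 10, 5, 12]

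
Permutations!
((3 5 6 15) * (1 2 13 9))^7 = [0, 9, 1, 15, 4, 3, 5, 7, 8, 13, 10, 11, 12, 2, 14, 6] = (1 9 13 2)(3 15 6 5)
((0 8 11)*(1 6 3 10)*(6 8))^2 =(0 3 1 11 6 10 8) =[3, 11, 2, 1, 4, 5, 10, 7, 0, 9, 8, 6]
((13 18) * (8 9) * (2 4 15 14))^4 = (18) = [0, 1, 2, 3, 4, 5, 6, 7, 8, 9, 10, 11, 12, 13, 14, 15, 16, 17, 18]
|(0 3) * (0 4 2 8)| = |(0 3 4 2 8)| = 5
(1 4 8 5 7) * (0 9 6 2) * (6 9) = [6, 4, 0, 3, 8, 7, 2, 1, 5, 9] = (9)(0 6 2)(1 4 8 5 7)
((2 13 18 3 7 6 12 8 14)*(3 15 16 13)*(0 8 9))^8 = (18)(0 9 12 6 7 3 2 14 8) = [9, 1, 14, 2, 4, 5, 7, 3, 0, 12, 10, 11, 6, 13, 8, 15, 16, 17, 18]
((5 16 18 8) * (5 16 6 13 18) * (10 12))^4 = (5 8 13)(6 16 18) = [0, 1, 2, 3, 4, 8, 16, 7, 13, 9, 10, 11, 12, 5, 14, 15, 18, 17, 6]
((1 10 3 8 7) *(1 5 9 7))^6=(1 3)(8 10)=[0, 3, 2, 1, 4, 5, 6, 7, 10, 9, 8]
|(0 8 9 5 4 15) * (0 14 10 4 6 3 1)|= 28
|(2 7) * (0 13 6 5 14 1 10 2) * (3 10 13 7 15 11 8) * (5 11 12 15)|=|(0 7)(1 13 6 11 8 3 10 2 5 14)(12 15)|=10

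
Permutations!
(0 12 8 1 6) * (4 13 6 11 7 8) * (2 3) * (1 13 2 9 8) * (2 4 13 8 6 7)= [12, 11, 3, 9, 4, 5, 0, 1, 8, 6, 10, 2, 13, 7]= (0 12 13 7 1 11 2 3 9 6)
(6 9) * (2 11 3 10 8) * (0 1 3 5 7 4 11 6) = (0 1 3 10 8 2 6 9)(4 11 5 7) = [1, 3, 6, 10, 11, 7, 9, 4, 2, 0, 8, 5]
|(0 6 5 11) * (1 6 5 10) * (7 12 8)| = 3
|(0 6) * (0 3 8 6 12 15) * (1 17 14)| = |(0 12 15)(1 17 14)(3 8 6)| = 3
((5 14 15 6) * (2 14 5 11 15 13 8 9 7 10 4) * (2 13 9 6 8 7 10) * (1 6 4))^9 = (1 14 13 15)(2 4 11 10)(6 9 7 8) = [0, 14, 4, 3, 11, 5, 9, 8, 6, 7, 2, 10, 12, 15, 13, 1]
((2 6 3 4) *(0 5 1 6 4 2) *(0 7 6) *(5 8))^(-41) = (0 1 5 8)(2 3 6 7 4) = [1, 5, 3, 6, 2, 8, 7, 4, 0]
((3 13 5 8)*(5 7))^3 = (3 5 13 8 7) = [0, 1, 2, 5, 4, 13, 6, 3, 7, 9, 10, 11, 12, 8]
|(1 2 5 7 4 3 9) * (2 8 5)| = 7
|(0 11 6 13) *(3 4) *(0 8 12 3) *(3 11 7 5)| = 5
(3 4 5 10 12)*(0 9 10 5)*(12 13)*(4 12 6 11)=(0 9 10 13 6 11 4)(3 12)=[9, 1, 2, 12, 0, 5, 11, 7, 8, 10, 13, 4, 3, 6]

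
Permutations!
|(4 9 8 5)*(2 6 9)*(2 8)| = 3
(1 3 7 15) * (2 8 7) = [0, 3, 8, 2, 4, 5, 6, 15, 7, 9, 10, 11, 12, 13, 14, 1] = (1 3 2 8 7 15)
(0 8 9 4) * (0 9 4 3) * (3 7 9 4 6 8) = (0 3)(6 8)(7 9) = [3, 1, 2, 0, 4, 5, 8, 9, 6, 7]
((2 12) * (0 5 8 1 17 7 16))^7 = (17)(2 12) = [0, 1, 12, 3, 4, 5, 6, 7, 8, 9, 10, 11, 2, 13, 14, 15, 16, 17]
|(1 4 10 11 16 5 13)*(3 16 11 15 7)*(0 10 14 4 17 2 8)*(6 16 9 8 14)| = |(0 10 15 7 3 9 8)(1 17 2 14 4 6 16 5 13)| = 63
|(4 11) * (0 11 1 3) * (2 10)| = 10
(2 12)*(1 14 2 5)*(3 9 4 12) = (1 14 2 3 9 4 12 5) = [0, 14, 3, 9, 12, 1, 6, 7, 8, 4, 10, 11, 5, 13, 2]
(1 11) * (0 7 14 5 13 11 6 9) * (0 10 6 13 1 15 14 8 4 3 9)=(0 7 8 4 3 9 10 6)(1 13 11 15 14 5)=[7, 13, 2, 9, 3, 1, 0, 8, 4, 10, 6, 15, 12, 11, 5, 14]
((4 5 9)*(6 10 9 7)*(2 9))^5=(2 6 5 9 10 7 4)=[0, 1, 6, 3, 2, 9, 5, 4, 8, 10, 7]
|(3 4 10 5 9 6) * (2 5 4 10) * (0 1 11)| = 21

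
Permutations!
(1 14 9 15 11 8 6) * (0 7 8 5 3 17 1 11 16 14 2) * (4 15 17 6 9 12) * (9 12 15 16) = (0 7 8 12 4 16 14 15 9 17 1 2)(3 6 11 5) = [7, 2, 0, 6, 16, 3, 11, 8, 12, 17, 10, 5, 4, 13, 15, 9, 14, 1]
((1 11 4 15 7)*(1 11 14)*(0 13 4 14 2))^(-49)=[11, 15, 7, 3, 1, 5, 6, 0, 8, 9, 10, 13, 12, 14, 4, 2]=(0 11 13 14 4 1 15 2 7)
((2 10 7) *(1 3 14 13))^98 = (1 14)(2 7 10)(3 13) = [0, 14, 7, 13, 4, 5, 6, 10, 8, 9, 2, 11, 12, 3, 1]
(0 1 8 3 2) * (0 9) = (0 1 8 3 2 9) = [1, 8, 9, 2, 4, 5, 6, 7, 3, 0]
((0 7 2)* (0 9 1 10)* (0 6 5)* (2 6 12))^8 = (1 2 10 9 12) = [0, 2, 10, 3, 4, 5, 6, 7, 8, 12, 9, 11, 1]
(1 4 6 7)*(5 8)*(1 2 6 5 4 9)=(1 9)(2 6 7)(4 5 8)=[0, 9, 6, 3, 5, 8, 7, 2, 4, 1]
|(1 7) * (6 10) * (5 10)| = |(1 7)(5 10 6)| = 6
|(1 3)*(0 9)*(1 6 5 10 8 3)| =|(0 9)(3 6 5 10 8)| =10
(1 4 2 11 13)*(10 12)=(1 4 2 11 13)(10 12)=[0, 4, 11, 3, 2, 5, 6, 7, 8, 9, 12, 13, 10, 1]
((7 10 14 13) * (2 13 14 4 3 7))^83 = [0, 1, 13, 4, 10, 5, 6, 3, 8, 9, 7, 11, 12, 2, 14] = (14)(2 13)(3 4 10 7)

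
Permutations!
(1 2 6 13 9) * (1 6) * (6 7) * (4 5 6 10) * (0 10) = [10, 2, 1, 3, 5, 6, 13, 0, 8, 7, 4, 11, 12, 9] = (0 10 4 5 6 13 9 7)(1 2)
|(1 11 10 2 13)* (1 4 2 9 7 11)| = |(2 13 4)(7 11 10 9)| = 12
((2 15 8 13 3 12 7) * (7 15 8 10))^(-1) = (2 7 10 15 12 3 13 8) = [0, 1, 7, 13, 4, 5, 6, 10, 2, 9, 15, 11, 3, 8, 14, 12]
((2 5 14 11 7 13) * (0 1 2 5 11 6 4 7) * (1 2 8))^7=(0 2 11)(1 8)(4 7 13 5 14 6)=[2, 8, 11, 3, 7, 14, 4, 13, 1, 9, 10, 0, 12, 5, 6]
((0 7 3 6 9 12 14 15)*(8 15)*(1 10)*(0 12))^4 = (15)(0 9 6 3 7) = [9, 1, 2, 7, 4, 5, 3, 0, 8, 6, 10, 11, 12, 13, 14, 15]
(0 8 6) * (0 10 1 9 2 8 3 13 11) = (0 3 13 11)(1 9 2 8 6 10) = [3, 9, 8, 13, 4, 5, 10, 7, 6, 2, 1, 0, 12, 11]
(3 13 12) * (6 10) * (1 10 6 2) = (1 10 2)(3 13 12) = [0, 10, 1, 13, 4, 5, 6, 7, 8, 9, 2, 11, 3, 12]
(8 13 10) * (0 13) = [13, 1, 2, 3, 4, 5, 6, 7, 0, 9, 8, 11, 12, 10] = (0 13 10 8)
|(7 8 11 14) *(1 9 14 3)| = |(1 9 14 7 8 11 3)| = 7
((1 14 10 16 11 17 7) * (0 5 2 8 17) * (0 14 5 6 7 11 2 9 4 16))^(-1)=[10, 7, 16, 3, 9, 1, 0, 6, 2, 5, 14, 17, 12, 13, 11, 15, 4, 8]=(0 10 14 11 17 8 2 16 4 9 5 1 7 6)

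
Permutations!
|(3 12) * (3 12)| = |(12)| = 1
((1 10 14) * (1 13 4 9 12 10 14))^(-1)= [0, 10, 2, 3, 13, 5, 6, 7, 8, 4, 12, 11, 9, 14, 1]= (1 10 12 9 4 13 14)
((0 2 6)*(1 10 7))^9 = [0, 1, 2, 3, 4, 5, 6, 7, 8, 9, 10] = (10)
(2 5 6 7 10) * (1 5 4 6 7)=(1 5 7 10 2 4 6)=[0, 5, 4, 3, 6, 7, 1, 10, 8, 9, 2]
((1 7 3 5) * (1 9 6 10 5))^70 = (1 7 3)(5 6)(9 10) = [0, 7, 2, 1, 4, 6, 5, 3, 8, 10, 9]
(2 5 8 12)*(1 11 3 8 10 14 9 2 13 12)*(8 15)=[0, 11, 5, 15, 4, 10, 6, 7, 1, 2, 14, 3, 13, 12, 9, 8]=(1 11 3 15 8)(2 5 10 14 9)(12 13)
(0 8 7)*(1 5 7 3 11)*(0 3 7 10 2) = (0 8 7 3 11 1 5 10 2) = [8, 5, 0, 11, 4, 10, 6, 3, 7, 9, 2, 1]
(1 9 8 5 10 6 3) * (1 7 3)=(1 9 8 5 10 6)(3 7)=[0, 9, 2, 7, 4, 10, 1, 3, 5, 8, 6]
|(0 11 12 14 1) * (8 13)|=10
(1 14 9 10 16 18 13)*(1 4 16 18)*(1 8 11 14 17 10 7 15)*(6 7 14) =(1 17 10 18 13 4 16 8 11 6 7 15)(9 14) =[0, 17, 2, 3, 16, 5, 7, 15, 11, 14, 18, 6, 12, 4, 9, 1, 8, 10, 13]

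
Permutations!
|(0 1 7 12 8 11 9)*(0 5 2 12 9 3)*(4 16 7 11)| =|(0 1 11 3)(2 12 8 4 16 7 9 5)| =8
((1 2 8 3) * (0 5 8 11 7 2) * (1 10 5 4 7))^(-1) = (0 1 11 2 7 4)(3 8 5 10) = [1, 11, 7, 8, 0, 10, 6, 4, 5, 9, 3, 2]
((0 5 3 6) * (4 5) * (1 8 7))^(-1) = [6, 7, 2, 5, 0, 4, 3, 8, 1] = (0 6 3 5 4)(1 7 8)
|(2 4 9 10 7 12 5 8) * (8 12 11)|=14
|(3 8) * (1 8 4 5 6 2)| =|(1 8 3 4 5 6 2)| =7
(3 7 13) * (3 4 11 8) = (3 7 13 4 11 8) = [0, 1, 2, 7, 11, 5, 6, 13, 3, 9, 10, 8, 12, 4]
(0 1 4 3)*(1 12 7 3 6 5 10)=[12, 4, 2, 0, 6, 10, 5, 3, 8, 9, 1, 11, 7]=(0 12 7 3)(1 4 6 5 10)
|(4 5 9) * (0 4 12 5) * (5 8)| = |(0 4)(5 9 12 8)| = 4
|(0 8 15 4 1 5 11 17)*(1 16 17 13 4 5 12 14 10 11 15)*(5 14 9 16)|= |(0 8 1 12 9 16 17)(4 5 15 14 10 11 13)|= 7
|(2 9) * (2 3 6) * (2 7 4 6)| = |(2 9 3)(4 6 7)| = 3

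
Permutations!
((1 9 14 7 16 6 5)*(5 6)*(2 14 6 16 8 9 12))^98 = (1 16 9 7 2)(5 6 8 14 12) = [0, 16, 1, 3, 4, 6, 8, 2, 14, 7, 10, 11, 5, 13, 12, 15, 9]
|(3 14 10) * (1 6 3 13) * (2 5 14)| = 8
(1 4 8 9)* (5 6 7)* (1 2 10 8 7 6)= (1 4 7 5)(2 10 8 9)= [0, 4, 10, 3, 7, 1, 6, 5, 9, 2, 8]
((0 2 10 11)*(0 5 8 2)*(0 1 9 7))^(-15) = (11)(0 1 9 7) = [1, 9, 2, 3, 4, 5, 6, 0, 8, 7, 10, 11]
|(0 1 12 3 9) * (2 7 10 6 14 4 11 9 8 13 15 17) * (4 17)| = 30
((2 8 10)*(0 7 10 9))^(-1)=(0 9 8 2 10 7)=[9, 1, 10, 3, 4, 5, 6, 0, 2, 8, 7]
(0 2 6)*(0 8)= (0 2 6 8)= [2, 1, 6, 3, 4, 5, 8, 7, 0]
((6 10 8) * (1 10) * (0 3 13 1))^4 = (0 10 3 8 13 6 1) = [10, 0, 2, 8, 4, 5, 1, 7, 13, 9, 3, 11, 12, 6]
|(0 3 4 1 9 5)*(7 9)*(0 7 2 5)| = |(0 3 4 1 2 5 7 9)| = 8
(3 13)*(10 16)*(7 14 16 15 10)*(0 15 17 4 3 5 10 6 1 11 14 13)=[15, 11, 2, 0, 3, 10, 1, 13, 8, 9, 17, 14, 12, 5, 16, 6, 7, 4]=(0 15 6 1 11 14 16 7 13 5 10 17 4 3)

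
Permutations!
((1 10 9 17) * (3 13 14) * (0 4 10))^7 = [4, 0, 2, 13, 10, 5, 6, 7, 8, 17, 9, 11, 12, 14, 3, 15, 16, 1] = (0 4 10 9 17 1)(3 13 14)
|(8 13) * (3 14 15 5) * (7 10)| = 4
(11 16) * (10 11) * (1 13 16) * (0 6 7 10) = (0 6 7 10 11 1 13 16) = [6, 13, 2, 3, 4, 5, 7, 10, 8, 9, 11, 1, 12, 16, 14, 15, 0]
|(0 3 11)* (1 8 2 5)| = 12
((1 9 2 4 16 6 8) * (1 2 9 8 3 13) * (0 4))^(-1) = (0 2 8 1 13 3 6 16 4) = [2, 13, 8, 6, 0, 5, 16, 7, 1, 9, 10, 11, 12, 3, 14, 15, 4]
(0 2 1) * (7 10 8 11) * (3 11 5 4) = [2, 0, 1, 11, 3, 4, 6, 10, 5, 9, 8, 7] = (0 2 1)(3 11 7 10 8 5 4)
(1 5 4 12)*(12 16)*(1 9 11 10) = (1 5 4 16 12 9 11 10) = [0, 5, 2, 3, 16, 4, 6, 7, 8, 11, 1, 10, 9, 13, 14, 15, 12]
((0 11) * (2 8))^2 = (11) = [0, 1, 2, 3, 4, 5, 6, 7, 8, 9, 10, 11]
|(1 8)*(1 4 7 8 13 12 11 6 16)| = |(1 13 12 11 6 16)(4 7 8)| = 6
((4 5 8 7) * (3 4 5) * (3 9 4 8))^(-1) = (3 5 7 8)(4 9) = [0, 1, 2, 5, 9, 7, 6, 8, 3, 4]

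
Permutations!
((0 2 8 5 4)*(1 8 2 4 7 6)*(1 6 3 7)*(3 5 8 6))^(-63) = (8)(0 4)(1 3 5 6 7) = [4, 3, 2, 5, 0, 6, 7, 1, 8]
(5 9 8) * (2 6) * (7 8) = (2 6)(5 9 7 8) = [0, 1, 6, 3, 4, 9, 2, 8, 5, 7]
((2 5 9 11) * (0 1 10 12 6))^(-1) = (0 6 12 10 1)(2 11 9 5) = [6, 0, 11, 3, 4, 2, 12, 7, 8, 5, 1, 9, 10]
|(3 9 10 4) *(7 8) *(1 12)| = 4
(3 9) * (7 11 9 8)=(3 8 7 11 9)=[0, 1, 2, 8, 4, 5, 6, 11, 7, 3, 10, 9]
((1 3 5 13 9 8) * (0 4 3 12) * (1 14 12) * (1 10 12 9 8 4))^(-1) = [12, 0, 2, 4, 9, 3, 6, 7, 13, 14, 1, 11, 10, 5, 8] = (0 12 10 1)(3 4 9 14 8 13 5)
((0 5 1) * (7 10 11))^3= (11)= [0, 1, 2, 3, 4, 5, 6, 7, 8, 9, 10, 11]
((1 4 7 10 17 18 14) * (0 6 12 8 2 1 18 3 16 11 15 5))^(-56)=(18)(0 2 10 11 6 1 17 15 12 4 3 5 8 7 16)=[2, 17, 10, 5, 3, 8, 1, 16, 7, 9, 11, 6, 4, 13, 14, 12, 0, 15, 18]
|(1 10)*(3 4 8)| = 6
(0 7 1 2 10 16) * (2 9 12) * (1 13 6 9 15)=(0 7 13 6 9 12 2 10 16)(1 15)=[7, 15, 10, 3, 4, 5, 9, 13, 8, 12, 16, 11, 2, 6, 14, 1, 0]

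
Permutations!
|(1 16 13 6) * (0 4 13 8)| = |(0 4 13 6 1 16 8)| = 7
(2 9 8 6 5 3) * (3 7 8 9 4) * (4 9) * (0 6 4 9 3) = (9)(0 6 5 7 8 4)(2 3) = [6, 1, 3, 2, 0, 7, 5, 8, 4, 9]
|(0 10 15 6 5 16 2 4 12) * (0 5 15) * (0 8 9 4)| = 18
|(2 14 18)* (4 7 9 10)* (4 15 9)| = |(2 14 18)(4 7)(9 10 15)| = 6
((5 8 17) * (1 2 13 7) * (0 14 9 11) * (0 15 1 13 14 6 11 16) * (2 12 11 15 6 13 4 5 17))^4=(17)(0 5 9 7 2)(1 15 6 11 12)(4 14 13 8 16)=[5, 15, 0, 3, 14, 9, 11, 2, 16, 7, 10, 12, 1, 8, 13, 6, 4, 17]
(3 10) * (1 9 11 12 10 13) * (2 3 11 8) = (1 9 8 2 3 13)(10 11 12) = [0, 9, 3, 13, 4, 5, 6, 7, 2, 8, 11, 12, 10, 1]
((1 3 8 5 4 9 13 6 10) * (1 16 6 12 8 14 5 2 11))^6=[0, 13, 4, 12, 11, 2, 6, 7, 5, 1, 10, 9, 14, 3, 8, 15, 16]=(16)(1 13 3 12 14 8 5 2 4 11 9)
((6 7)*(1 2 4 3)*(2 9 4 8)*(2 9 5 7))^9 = (9) = [0, 1, 2, 3, 4, 5, 6, 7, 8, 9]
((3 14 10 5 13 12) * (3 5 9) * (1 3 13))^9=(1 3 14 10 9 13 12 5)=[0, 3, 2, 14, 4, 1, 6, 7, 8, 13, 9, 11, 5, 12, 10]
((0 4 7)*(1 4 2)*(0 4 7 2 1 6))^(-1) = (0 6 2 4 7 1) = [6, 0, 4, 3, 7, 5, 2, 1]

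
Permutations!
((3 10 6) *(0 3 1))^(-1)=(0 1 6 10 3)=[1, 6, 2, 0, 4, 5, 10, 7, 8, 9, 3]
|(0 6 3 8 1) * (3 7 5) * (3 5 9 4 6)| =|(0 3 8 1)(4 6 7 9)| =4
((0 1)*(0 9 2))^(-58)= (0 9)(1 2)= [9, 2, 1, 3, 4, 5, 6, 7, 8, 0]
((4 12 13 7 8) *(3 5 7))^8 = (3 5 7 8 4 12 13) = [0, 1, 2, 5, 12, 7, 6, 8, 4, 9, 10, 11, 13, 3]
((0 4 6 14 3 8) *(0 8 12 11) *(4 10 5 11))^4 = (3 14 6 4 12) = [0, 1, 2, 14, 12, 5, 4, 7, 8, 9, 10, 11, 3, 13, 6]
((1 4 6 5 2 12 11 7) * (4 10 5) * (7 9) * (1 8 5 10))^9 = (2 11 7 5 12 9 8)(4 6) = [0, 1, 11, 3, 6, 12, 4, 5, 2, 8, 10, 7, 9]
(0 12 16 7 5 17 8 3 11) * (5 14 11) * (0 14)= (0 12 16 7)(3 5 17 8)(11 14)= [12, 1, 2, 5, 4, 17, 6, 0, 3, 9, 10, 14, 16, 13, 11, 15, 7, 8]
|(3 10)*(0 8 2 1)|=|(0 8 2 1)(3 10)|=4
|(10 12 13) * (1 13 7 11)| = 6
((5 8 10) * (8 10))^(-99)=(5 10)=[0, 1, 2, 3, 4, 10, 6, 7, 8, 9, 5]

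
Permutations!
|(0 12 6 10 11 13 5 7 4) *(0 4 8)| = |(0 12 6 10 11 13 5 7 8)| = 9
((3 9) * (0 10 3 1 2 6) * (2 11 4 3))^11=(0 6 2 10)(1 11 4 3 9)=[6, 11, 10, 9, 3, 5, 2, 7, 8, 1, 0, 4]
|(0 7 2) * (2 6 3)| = |(0 7 6 3 2)| = 5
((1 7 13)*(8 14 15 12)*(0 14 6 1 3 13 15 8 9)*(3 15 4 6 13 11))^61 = (0 12 13 14 9 15 8)(1 7 4 6)(3 11) = [12, 7, 2, 11, 6, 5, 1, 4, 0, 15, 10, 3, 13, 14, 9, 8]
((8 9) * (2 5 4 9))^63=(2 9 5 8 4)=[0, 1, 9, 3, 2, 8, 6, 7, 4, 5]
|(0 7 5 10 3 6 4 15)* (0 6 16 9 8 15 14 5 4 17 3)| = |(0 7 4 14 5 10)(3 16 9 8 15 6 17)| = 42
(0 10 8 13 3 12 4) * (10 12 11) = (0 12 4)(3 11 10 8 13) = [12, 1, 2, 11, 0, 5, 6, 7, 13, 9, 8, 10, 4, 3]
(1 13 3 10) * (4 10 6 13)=(1 4 10)(3 6 13)=[0, 4, 2, 6, 10, 5, 13, 7, 8, 9, 1, 11, 12, 3]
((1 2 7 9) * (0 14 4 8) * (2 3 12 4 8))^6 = (14)(1 9 7 2 4 12 3) = [0, 9, 4, 1, 12, 5, 6, 2, 8, 7, 10, 11, 3, 13, 14]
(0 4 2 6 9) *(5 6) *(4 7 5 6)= (0 7 5 4 2 6 9)= [7, 1, 6, 3, 2, 4, 9, 5, 8, 0]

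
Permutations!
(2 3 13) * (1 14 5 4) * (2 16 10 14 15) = (1 15 2 3 13 16 10 14 5 4) = [0, 15, 3, 13, 1, 4, 6, 7, 8, 9, 14, 11, 12, 16, 5, 2, 10]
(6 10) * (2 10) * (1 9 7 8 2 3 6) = [0, 9, 10, 6, 4, 5, 3, 8, 2, 7, 1] = (1 9 7 8 2 10)(3 6)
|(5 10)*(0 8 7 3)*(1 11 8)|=|(0 1 11 8 7 3)(5 10)|=6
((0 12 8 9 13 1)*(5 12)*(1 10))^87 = [1, 10, 2, 3, 4, 0, 6, 7, 12, 8, 13, 11, 5, 9] = (0 1 10 13 9 8 12 5)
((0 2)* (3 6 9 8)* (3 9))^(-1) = (0 2)(3 6)(8 9) = [2, 1, 0, 6, 4, 5, 3, 7, 9, 8]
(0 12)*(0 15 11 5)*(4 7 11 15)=[12, 1, 2, 3, 7, 0, 6, 11, 8, 9, 10, 5, 4, 13, 14, 15]=(15)(0 12 4 7 11 5)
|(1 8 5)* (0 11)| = 6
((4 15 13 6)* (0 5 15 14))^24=[13, 1, 2, 3, 5, 6, 0, 7, 8, 9, 10, 11, 12, 14, 15, 4]=(0 13 14 15 4 5 6)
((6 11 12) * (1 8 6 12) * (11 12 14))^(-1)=(1 11 14 12 6 8)=[0, 11, 2, 3, 4, 5, 8, 7, 1, 9, 10, 14, 6, 13, 12]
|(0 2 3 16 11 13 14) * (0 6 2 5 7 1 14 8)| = |(0 5 7 1 14 6 2 3 16 11 13 8)| = 12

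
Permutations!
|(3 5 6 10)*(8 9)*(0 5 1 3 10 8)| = 10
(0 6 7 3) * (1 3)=(0 6 7 1 3)=[6, 3, 2, 0, 4, 5, 7, 1]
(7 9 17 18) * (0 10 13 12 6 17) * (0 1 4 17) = (0 10 13 12 6)(1 4 17 18 7 9) = [10, 4, 2, 3, 17, 5, 0, 9, 8, 1, 13, 11, 6, 12, 14, 15, 16, 18, 7]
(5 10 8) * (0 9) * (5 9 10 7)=(0 10 8 9)(5 7)=[10, 1, 2, 3, 4, 7, 6, 5, 9, 0, 8]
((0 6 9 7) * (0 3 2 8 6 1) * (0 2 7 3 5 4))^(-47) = (0 8 3 4 2 9 5 1 6 7) = [8, 6, 9, 4, 2, 1, 7, 0, 3, 5]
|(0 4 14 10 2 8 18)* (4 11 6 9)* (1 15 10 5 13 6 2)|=30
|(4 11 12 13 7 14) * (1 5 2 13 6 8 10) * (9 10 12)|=|(1 5 2 13 7 14 4 11 9 10)(6 8 12)|=30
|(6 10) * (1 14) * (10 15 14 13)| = |(1 13 10 6 15 14)| = 6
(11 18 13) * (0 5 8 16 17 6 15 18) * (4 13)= [5, 1, 2, 3, 13, 8, 15, 7, 16, 9, 10, 0, 12, 11, 14, 18, 17, 6, 4]= (0 5 8 16 17 6 15 18 4 13 11)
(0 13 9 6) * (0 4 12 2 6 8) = [13, 1, 6, 3, 12, 5, 4, 7, 0, 8, 10, 11, 2, 9] = (0 13 9 8)(2 6 4 12)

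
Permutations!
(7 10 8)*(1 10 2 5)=[0, 10, 5, 3, 4, 1, 6, 2, 7, 9, 8]=(1 10 8 7 2 5)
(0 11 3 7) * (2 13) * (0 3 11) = [0, 1, 13, 7, 4, 5, 6, 3, 8, 9, 10, 11, 12, 2] = (2 13)(3 7)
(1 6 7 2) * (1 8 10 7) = (1 6)(2 8 10 7) = [0, 6, 8, 3, 4, 5, 1, 2, 10, 9, 7]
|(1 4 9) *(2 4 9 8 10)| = 4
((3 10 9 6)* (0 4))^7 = (0 4)(3 6 9 10) = [4, 1, 2, 6, 0, 5, 9, 7, 8, 10, 3]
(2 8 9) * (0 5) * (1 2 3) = (0 5)(1 2 8 9 3) = [5, 2, 8, 1, 4, 0, 6, 7, 9, 3]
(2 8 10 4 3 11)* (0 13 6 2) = (0 13 6 2 8 10 4 3 11) = [13, 1, 8, 11, 3, 5, 2, 7, 10, 9, 4, 0, 12, 6]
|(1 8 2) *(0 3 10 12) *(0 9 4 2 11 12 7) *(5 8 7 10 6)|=12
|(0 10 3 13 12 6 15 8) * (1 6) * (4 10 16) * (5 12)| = 12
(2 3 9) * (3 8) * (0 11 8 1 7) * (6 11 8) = (0 8 3 9 2 1 7)(6 11) = [8, 7, 1, 9, 4, 5, 11, 0, 3, 2, 10, 6]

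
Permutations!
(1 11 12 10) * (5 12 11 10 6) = (1 10)(5 12 6) = [0, 10, 2, 3, 4, 12, 5, 7, 8, 9, 1, 11, 6]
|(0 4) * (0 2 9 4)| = |(2 9 4)| = 3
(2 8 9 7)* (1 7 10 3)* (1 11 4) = (1 7 2 8 9 10 3 11 4) = [0, 7, 8, 11, 1, 5, 6, 2, 9, 10, 3, 4]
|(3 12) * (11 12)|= 3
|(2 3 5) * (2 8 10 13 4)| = 7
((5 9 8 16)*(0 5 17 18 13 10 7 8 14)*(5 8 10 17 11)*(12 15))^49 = (7 10)(12 15)(13 17 18) = [0, 1, 2, 3, 4, 5, 6, 10, 8, 9, 7, 11, 15, 17, 14, 12, 16, 18, 13]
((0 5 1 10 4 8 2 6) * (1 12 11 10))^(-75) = (0 8 11)(2 10 5)(4 12 6) = [8, 1, 10, 3, 12, 2, 4, 7, 11, 9, 5, 0, 6]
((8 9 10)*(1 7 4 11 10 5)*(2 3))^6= (1 9 10 4)(5 8 11 7)= [0, 9, 2, 3, 1, 8, 6, 5, 11, 10, 4, 7]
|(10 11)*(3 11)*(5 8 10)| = |(3 11 5 8 10)| = 5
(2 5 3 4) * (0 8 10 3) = (0 8 10 3 4 2 5) = [8, 1, 5, 4, 2, 0, 6, 7, 10, 9, 3]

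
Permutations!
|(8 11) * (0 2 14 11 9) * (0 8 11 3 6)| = |(0 2 14 3 6)(8 9)| = 10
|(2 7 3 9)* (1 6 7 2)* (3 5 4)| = 7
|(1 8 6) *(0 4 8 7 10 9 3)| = 9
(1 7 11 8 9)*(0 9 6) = (0 9 1 7 11 8 6) = [9, 7, 2, 3, 4, 5, 0, 11, 6, 1, 10, 8]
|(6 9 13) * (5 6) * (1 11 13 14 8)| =8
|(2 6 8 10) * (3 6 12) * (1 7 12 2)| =7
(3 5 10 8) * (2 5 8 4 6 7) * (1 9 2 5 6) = (1 9 2 6 7 5 10 4)(3 8) = [0, 9, 6, 8, 1, 10, 7, 5, 3, 2, 4]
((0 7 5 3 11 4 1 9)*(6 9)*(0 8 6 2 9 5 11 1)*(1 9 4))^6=(11)(3 9 8 6 5)=[0, 1, 2, 9, 4, 3, 5, 7, 6, 8, 10, 11]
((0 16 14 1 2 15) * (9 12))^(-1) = (0 15 2 1 14 16)(9 12) = [15, 14, 1, 3, 4, 5, 6, 7, 8, 12, 10, 11, 9, 13, 16, 2, 0]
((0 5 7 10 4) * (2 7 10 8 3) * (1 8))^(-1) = (0 4 10 5)(1 7 2 3 8) = [4, 7, 3, 8, 10, 0, 6, 2, 1, 9, 5]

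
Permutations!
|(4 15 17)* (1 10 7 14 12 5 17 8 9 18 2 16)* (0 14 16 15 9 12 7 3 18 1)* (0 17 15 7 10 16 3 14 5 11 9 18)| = |(0 5 15 8 12 11 9 1 16 17 4 18 2 7 3)(10 14)| = 30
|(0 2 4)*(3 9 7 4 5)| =7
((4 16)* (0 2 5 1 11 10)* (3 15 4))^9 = (0 1)(2 11)(3 15 4 16)(5 10) = [1, 0, 11, 15, 16, 10, 6, 7, 8, 9, 5, 2, 12, 13, 14, 4, 3]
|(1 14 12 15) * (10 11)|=|(1 14 12 15)(10 11)|=4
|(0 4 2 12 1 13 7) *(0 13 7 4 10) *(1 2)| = 4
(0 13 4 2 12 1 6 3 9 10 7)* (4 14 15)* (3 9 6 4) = (0 13 14 15 3 6 9 10 7)(1 4 2 12) = [13, 4, 12, 6, 2, 5, 9, 0, 8, 10, 7, 11, 1, 14, 15, 3]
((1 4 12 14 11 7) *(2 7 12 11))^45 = (1 12 7 11 2 4 14) = [0, 12, 4, 3, 14, 5, 6, 11, 8, 9, 10, 2, 7, 13, 1]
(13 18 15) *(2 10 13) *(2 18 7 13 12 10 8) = (2 8)(7 13)(10 12)(15 18) = [0, 1, 8, 3, 4, 5, 6, 13, 2, 9, 12, 11, 10, 7, 14, 18, 16, 17, 15]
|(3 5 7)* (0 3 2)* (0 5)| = 6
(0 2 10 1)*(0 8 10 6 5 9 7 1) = (0 2 6 5 9 7 1 8 10) = [2, 8, 6, 3, 4, 9, 5, 1, 10, 7, 0]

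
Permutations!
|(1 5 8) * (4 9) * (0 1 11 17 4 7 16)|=10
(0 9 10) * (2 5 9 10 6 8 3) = (0 10)(2 5 9 6 8 3) = [10, 1, 5, 2, 4, 9, 8, 7, 3, 6, 0]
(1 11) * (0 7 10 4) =(0 7 10 4)(1 11) =[7, 11, 2, 3, 0, 5, 6, 10, 8, 9, 4, 1]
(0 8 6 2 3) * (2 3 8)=(0 2 8 6 3)=[2, 1, 8, 0, 4, 5, 3, 7, 6]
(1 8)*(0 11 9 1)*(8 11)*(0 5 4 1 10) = (0 8 5 4 1 11 9 10) = [8, 11, 2, 3, 1, 4, 6, 7, 5, 10, 0, 9]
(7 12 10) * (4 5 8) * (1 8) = [0, 8, 2, 3, 5, 1, 6, 12, 4, 9, 7, 11, 10] = (1 8 4 5)(7 12 10)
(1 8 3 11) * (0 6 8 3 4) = (0 6 8 4)(1 3 11) = [6, 3, 2, 11, 0, 5, 8, 7, 4, 9, 10, 1]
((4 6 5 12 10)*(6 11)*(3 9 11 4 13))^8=[0, 1, 2, 3, 4, 5, 6, 7, 8, 9, 10, 11, 12, 13]=(13)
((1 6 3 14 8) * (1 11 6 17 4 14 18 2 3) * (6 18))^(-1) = (1 6 3 2 18 11 8 14 4 17) = [0, 6, 18, 2, 17, 5, 3, 7, 14, 9, 10, 8, 12, 13, 4, 15, 16, 1, 11]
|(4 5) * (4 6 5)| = 2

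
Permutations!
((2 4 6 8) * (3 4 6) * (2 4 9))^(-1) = [0, 1, 9, 4, 8, 5, 2, 7, 6, 3] = (2 9 3 4 8 6)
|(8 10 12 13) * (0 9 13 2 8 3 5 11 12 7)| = 11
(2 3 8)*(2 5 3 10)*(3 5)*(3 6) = [0, 1, 10, 8, 4, 5, 3, 7, 6, 9, 2] = (2 10)(3 8 6)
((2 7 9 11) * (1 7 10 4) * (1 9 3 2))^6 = (1 9 10 3)(2 7 11 4) = [0, 9, 7, 1, 2, 5, 6, 11, 8, 10, 3, 4]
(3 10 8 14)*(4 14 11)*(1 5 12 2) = (1 5 12 2)(3 10 8 11 4 14) = [0, 5, 1, 10, 14, 12, 6, 7, 11, 9, 8, 4, 2, 13, 3]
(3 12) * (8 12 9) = (3 9 8 12) = [0, 1, 2, 9, 4, 5, 6, 7, 12, 8, 10, 11, 3]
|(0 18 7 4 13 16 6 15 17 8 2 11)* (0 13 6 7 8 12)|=13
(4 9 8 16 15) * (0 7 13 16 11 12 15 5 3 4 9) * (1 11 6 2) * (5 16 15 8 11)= (16)(0 7 13 15 9 11 12 8 6 2 1 5 3 4)= [7, 5, 1, 4, 0, 3, 2, 13, 6, 11, 10, 12, 8, 15, 14, 9, 16]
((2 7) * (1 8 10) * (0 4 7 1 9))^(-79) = [4, 8, 1, 3, 7, 5, 6, 2, 10, 0, 9] = (0 4 7 2 1 8 10 9)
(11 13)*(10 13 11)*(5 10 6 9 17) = (5 10 13 6 9 17) = [0, 1, 2, 3, 4, 10, 9, 7, 8, 17, 13, 11, 12, 6, 14, 15, 16, 5]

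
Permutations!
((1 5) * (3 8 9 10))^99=(1 5)(3 10 9 8)=[0, 5, 2, 10, 4, 1, 6, 7, 3, 8, 9]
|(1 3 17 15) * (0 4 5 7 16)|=|(0 4 5 7 16)(1 3 17 15)|=20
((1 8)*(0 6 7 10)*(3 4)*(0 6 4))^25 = [4, 8, 2, 0, 3, 5, 7, 10, 1, 9, 6] = (0 4 3)(1 8)(6 7 10)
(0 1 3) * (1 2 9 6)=(0 2 9 6 1 3)=[2, 3, 9, 0, 4, 5, 1, 7, 8, 6]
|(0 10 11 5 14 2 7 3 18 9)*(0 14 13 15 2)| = 12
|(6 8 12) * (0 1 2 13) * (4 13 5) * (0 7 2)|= |(0 1)(2 5 4 13 7)(6 8 12)|= 30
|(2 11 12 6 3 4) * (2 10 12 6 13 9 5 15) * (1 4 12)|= 9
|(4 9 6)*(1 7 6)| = |(1 7 6 4 9)| = 5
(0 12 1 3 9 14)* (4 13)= (0 12 1 3 9 14)(4 13)= [12, 3, 2, 9, 13, 5, 6, 7, 8, 14, 10, 11, 1, 4, 0]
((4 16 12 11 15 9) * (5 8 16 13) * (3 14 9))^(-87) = (3 14 9 4 13 5 8 16 12 11 15) = [0, 1, 2, 14, 13, 8, 6, 7, 16, 4, 10, 15, 11, 5, 9, 3, 12]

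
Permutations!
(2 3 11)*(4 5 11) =(2 3 4 5 11) =[0, 1, 3, 4, 5, 11, 6, 7, 8, 9, 10, 2]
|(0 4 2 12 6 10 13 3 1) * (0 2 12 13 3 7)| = 10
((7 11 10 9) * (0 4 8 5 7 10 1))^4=(0 7 4 11 8 1 5)=[7, 5, 2, 3, 11, 0, 6, 4, 1, 9, 10, 8]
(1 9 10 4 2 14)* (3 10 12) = (1 9 12 3 10 4 2 14) = [0, 9, 14, 10, 2, 5, 6, 7, 8, 12, 4, 11, 3, 13, 1]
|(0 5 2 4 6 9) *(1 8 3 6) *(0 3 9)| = |(0 5 2 4 1 8 9 3 6)| = 9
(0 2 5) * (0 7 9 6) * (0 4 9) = [2, 1, 5, 3, 9, 7, 4, 0, 8, 6] = (0 2 5 7)(4 9 6)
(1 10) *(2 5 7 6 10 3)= (1 3 2 5 7 6 10)= [0, 3, 5, 2, 4, 7, 10, 6, 8, 9, 1]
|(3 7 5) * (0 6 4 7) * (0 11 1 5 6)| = |(1 5 3 11)(4 7 6)| = 12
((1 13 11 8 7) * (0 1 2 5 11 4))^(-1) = (0 4 13 1)(2 7 8 11 5) = [4, 0, 7, 3, 13, 2, 6, 8, 11, 9, 10, 5, 12, 1]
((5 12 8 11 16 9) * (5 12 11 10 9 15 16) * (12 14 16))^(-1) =[0, 1, 2, 3, 4, 11, 6, 7, 12, 10, 8, 5, 15, 13, 9, 16, 14] =(5 11)(8 12 15 16 14 9 10)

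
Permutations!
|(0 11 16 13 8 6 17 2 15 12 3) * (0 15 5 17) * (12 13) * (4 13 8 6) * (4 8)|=|(0 11 16 12 3 15 4 13 6)(2 5 17)|=9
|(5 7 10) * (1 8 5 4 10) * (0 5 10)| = 7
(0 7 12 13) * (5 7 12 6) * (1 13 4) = (0 12 4 1 13)(5 7 6) = [12, 13, 2, 3, 1, 7, 5, 6, 8, 9, 10, 11, 4, 0]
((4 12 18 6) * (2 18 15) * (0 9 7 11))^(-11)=(0 9 7 11)(2 18 6 4 12 15)=[9, 1, 18, 3, 12, 5, 4, 11, 8, 7, 10, 0, 15, 13, 14, 2, 16, 17, 6]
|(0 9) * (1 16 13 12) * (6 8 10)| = |(0 9)(1 16 13 12)(6 8 10)| = 12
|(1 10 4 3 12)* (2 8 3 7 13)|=|(1 10 4 7 13 2 8 3 12)|=9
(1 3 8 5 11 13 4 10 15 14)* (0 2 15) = [2, 3, 15, 8, 10, 11, 6, 7, 5, 9, 0, 13, 12, 4, 1, 14] = (0 2 15 14 1 3 8 5 11 13 4 10)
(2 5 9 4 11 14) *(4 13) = [0, 1, 5, 3, 11, 9, 6, 7, 8, 13, 10, 14, 12, 4, 2] = (2 5 9 13 4 11 14)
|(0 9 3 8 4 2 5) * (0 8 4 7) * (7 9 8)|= |(0 8 9 3 4 2 5 7)|= 8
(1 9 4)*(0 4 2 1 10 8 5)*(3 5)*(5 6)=(0 4 10 8 3 6 5)(1 9 2)=[4, 9, 1, 6, 10, 0, 5, 7, 3, 2, 8]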